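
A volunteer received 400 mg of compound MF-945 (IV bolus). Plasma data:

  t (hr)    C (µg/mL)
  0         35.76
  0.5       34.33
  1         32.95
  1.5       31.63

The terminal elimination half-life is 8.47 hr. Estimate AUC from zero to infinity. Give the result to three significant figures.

Trapezoidal AUC_0→1.5:
  [0→0.5]: (35.76+34.33)/2 × 0.5 = 17.5225
  [0.5→1]: (34.33+32.95)/2 × 0.5 = 16.82
  [1→1.5]: (32.95+31.63)/2 × 0.5 = 16.145
  Sum = 50.4875 µg/mL·hr
k_e = ln2 / t½ = 0.693147 / 8.47 = 0.0818 hr^-1
Extrapolated tail: C_last / k_e = 31.63 / 0.0818 = 386.675
AUC_0→∞ = 50.4875 + 386.675 = 437.1625 µg/mL·hr

AUC = 437 µg/mL·hr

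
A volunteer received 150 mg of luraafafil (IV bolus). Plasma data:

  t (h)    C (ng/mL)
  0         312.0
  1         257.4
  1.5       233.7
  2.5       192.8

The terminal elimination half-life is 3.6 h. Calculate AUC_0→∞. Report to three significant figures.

AUC = 1620 ng/mL·h

Trapezoidal AUC_0→2.5:
  [0→1]: (312.0+257.4)/2 × 1 = 284.7
  [1→1.5]: (257.4+233.7)/2 × 0.5 = 122.775
  [1.5→2.5]: (233.7+192.8)/2 × 1 = 213.25
  Sum = 620.725 ng/mL·h
k_e = ln2 / t½ = 0.693147 / 3.6 = 0.1925 h^-1
Extrapolated tail: C_last / k_e = 192.8 / 0.1925 = 1001.558
AUC_0→∞ = 620.725 + 1001.558 = 1622.283 ng/mL·h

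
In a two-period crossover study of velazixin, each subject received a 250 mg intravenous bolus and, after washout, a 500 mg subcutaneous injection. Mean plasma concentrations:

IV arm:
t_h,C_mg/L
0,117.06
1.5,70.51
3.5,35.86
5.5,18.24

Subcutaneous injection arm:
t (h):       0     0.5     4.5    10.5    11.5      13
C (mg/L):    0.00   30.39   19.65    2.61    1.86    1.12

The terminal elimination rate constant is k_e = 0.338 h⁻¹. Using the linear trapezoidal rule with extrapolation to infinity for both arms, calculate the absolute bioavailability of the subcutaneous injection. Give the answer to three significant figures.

F = 0.257

Trapezoidal AUC_0→5.5 (IV):
  [0→1.5]: (117.06+70.51)/2 × 1.5 = 140.6775
  [1.5→3.5]: (70.51+35.86)/2 × 2 = 106.37
  [3.5→5.5]: (35.86+18.24)/2 × 2 = 54.1
  Sum = 301.1475 mg/L·h
IV tail: 18.24/0.338 = 53.964; AUC_iv,0→∞ = 301.1475 + 53.964 = 355.1115 mg/L·h
Trapezoidal AUC_0→13 (subcutaneous injection):
  [0→0.5]: (0.00+30.39)/2 × 0.5 = 7.5975
  [0.5→4.5]: (30.39+19.65)/2 × 4 = 100.08
  [4.5→10.5]: (19.65+2.61)/2 × 6 = 66.78
  [10.5→11.5]: (2.61+1.86)/2 × 1 = 2.235
  [11.5→13]: (1.86+1.12)/2 × 1.5 = 2.235
  Sum = 178.9275 mg/L·h
subcutaneous injection tail: 1.12/0.338 = 3.314; AUC_ev,0→∞ = 178.9275 + 3.314 = 182.2415 mg/L·h
F = (AUC_ev/D_ev)/(AUC_iv/D_iv) = (182.2415/500)/(355.1115/250) = 0.364483/1.420446 = 0.2566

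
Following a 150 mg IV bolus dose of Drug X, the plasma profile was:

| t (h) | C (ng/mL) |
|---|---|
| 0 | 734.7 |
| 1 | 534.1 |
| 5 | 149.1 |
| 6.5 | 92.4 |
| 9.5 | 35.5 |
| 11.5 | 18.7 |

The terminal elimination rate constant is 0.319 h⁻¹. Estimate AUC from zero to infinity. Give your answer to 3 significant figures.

AUC = 2490 ng/mL·h

Trapezoidal AUC_0→11.5:
  [0→1]: (734.7+534.1)/2 × 1 = 634.4
  [1→5]: (534.1+149.1)/2 × 4 = 1366.4
  [5→6.5]: (149.1+92.4)/2 × 1.5 = 181.125
  [6.5→9.5]: (92.4+35.5)/2 × 3 = 191.85
  [9.5→11.5]: (35.5+18.7)/2 × 2 = 54.2
  Sum = 2427.975 ng/mL·h
Extrapolated tail: C_last / k_e = 18.7 / 0.319 = 58.621
AUC_0→∞ = 2427.975 + 58.621 = 2486.596 ng/mL·h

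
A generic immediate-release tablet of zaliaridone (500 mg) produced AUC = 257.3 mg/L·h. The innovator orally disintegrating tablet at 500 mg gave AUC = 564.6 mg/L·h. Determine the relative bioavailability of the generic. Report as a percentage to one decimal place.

F_rel = 45.6%

F_rel = (AUC_test/D_test) / (AUC_ref/D_ref)
      = (257.3/500) / (564.6/500)
      = 0.5146 / 1.1292 = 0.4557 = 45.57%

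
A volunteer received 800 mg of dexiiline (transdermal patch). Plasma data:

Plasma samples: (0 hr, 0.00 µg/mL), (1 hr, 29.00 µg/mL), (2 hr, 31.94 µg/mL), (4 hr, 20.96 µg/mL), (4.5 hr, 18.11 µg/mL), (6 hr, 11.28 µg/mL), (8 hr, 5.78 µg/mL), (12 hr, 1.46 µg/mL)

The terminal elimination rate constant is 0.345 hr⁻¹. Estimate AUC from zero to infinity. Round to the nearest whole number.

AUC = 165 µg/mL·hr

Trapezoidal AUC_0→12:
  [0→1]: (0.00+29.00)/2 × 1 = 14.5
  [1→2]: (29.00+31.94)/2 × 1 = 30.47
  [2→4]: (31.94+20.96)/2 × 2 = 52.9
  [4→4.5]: (20.96+18.11)/2 × 0.5 = 9.7675
  [4.5→6]: (18.11+11.28)/2 × 1.5 = 22.0425
  [6→8]: (11.28+5.78)/2 × 2 = 17.06
  [8→12]: (5.78+1.46)/2 × 4 = 14.48
  Sum = 161.22 µg/mL·hr
Extrapolated tail: C_last / k_e = 1.46 / 0.345 = 4.232
AUC_0→∞ = 161.22 + 4.232 = 165.452 µg/mL·hr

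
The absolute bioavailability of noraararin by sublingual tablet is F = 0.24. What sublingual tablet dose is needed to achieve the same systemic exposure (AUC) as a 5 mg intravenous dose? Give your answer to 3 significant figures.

For equal systemic exposure: F × D_ev = D_iv
D_ev = D_iv / F = 5 / 0.24 = 20.8333 mg

D_sublingual = 20.8 mg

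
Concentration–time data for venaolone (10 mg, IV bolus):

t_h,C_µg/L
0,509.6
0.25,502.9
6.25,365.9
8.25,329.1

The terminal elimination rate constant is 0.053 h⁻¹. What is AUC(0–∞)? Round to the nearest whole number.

AUC = 9637 µg/L·h

Trapezoidal AUC_0→8.25:
  [0→0.25]: (509.6+502.9)/2 × 0.25 = 126.5625
  [0.25→6.25]: (502.9+365.9)/2 × 6 = 2606.4
  [6.25→8.25]: (365.9+329.1)/2 × 2 = 695.0
  Sum = 3427.9625 µg/L·h
Extrapolated tail: C_last / k_e = 329.1 / 0.053 = 6209.434
AUC_0→∞ = 3427.9625 + 6209.434 = 9637.3965 µg/L·h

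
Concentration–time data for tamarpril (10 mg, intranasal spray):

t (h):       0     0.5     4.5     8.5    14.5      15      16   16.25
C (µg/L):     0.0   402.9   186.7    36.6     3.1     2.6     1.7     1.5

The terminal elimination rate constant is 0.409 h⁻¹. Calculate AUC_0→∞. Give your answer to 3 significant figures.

AUC = 1850 µg/L·h

Trapezoidal AUC_0→16.25:
  [0→0.5]: (0.0+402.9)/2 × 0.5 = 100.725
  [0.5→4.5]: (402.9+186.7)/2 × 4 = 1179.2
  [4.5→8.5]: (186.7+36.6)/2 × 4 = 446.6
  [8.5→14.5]: (36.6+3.1)/2 × 6 = 119.1
  [14.5→15]: (3.1+2.6)/2 × 0.5 = 1.425
  [15→16]: (2.6+1.7)/2 × 1 = 2.15
  [16→16.25]: (1.7+1.5)/2 × 0.25 = 0.4
  Sum = 1849.6 µg/L·h
Extrapolated tail: C_last / k_e = 1.5 / 0.409 = 3.667
AUC_0→∞ = 1849.6 + 3.667 = 1853.267 µg/L·h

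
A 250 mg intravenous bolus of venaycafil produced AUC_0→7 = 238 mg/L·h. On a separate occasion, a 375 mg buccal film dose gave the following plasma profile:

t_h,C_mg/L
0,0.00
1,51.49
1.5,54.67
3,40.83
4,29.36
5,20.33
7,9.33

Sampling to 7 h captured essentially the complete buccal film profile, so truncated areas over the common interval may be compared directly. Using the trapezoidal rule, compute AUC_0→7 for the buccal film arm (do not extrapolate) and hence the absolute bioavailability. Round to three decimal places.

Trapezoidal AUC_0→7 (buccal film):
  [0→1]: (0.00+51.49)/2 × 1 = 25.745
  [1→1.5]: (51.49+54.67)/2 × 0.5 = 26.54
  [1.5→3]: (54.67+40.83)/2 × 1.5 = 71.625
  [3→4]: (40.83+29.36)/2 × 1 = 35.095
  [4→5]: (29.36+20.33)/2 × 1 = 24.845
  [5→7]: (20.33+9.33)/2 × 2 = 29.66
  Sum = 213.51 mg/L·h
F = (AUC_ev/D_ev)/(AUC_iv/D_iv) = (213.51/375)/(238/250) = 0.56936/0.952 = 0.5981

F = 0.598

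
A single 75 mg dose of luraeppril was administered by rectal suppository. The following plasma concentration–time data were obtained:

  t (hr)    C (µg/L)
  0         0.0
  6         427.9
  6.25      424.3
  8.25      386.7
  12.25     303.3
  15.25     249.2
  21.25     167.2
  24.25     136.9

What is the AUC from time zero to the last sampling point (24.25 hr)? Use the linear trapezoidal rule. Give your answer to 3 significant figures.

AUC = 6120 µg/L·hr

Trapezoidal AUC_0→24.25:
  [0→6]: (0.0+427.9)/2 × 6 = 1283.7
  [6→6.25]: (427.9+424.3)/2 × 0.25 = 106.525
  [6.25→8.25]: (424.3+386.7)/2 × 2 = 811.0
  [8.25→12.25]: (386.7+303.3)/2 × 4 = 1380.0
  [12.25→15.25]: (303.3+249.2)/2 × 3 = 828.75
  [15.25→21.25]: (249.2+167.2)/2 × 6 = 1249.2
  [21.25→24.25]: (167.2+136.9)/2 × 3 = 456.15
  Sum = 6115.325 µg/L·hr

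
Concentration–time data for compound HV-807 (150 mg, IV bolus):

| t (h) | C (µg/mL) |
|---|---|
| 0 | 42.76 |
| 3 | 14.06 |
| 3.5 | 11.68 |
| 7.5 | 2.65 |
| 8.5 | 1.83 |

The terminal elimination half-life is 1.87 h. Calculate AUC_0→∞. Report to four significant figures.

AUC = 127.5 µg/mL·h

Trapezoidal AUC_0→8.5:
  [0→3]: (42.76+14.06)/2 × 3 = 85.23
  [3→3.5]: (14.06+11.68)/2 × 0.5 = 6.435
  [3.5→7.5]: (11.68+2.65)/2 × 4 = 28.66
  [7.5→8.5]: (2.65+1.83)/2 × 1 = 2.24
  Sum = 122.565 µg/mL·h
k_e = ln2 / t½ = 0.693147 / 1.87 = 0.3707 h^-1
Extrapolated tail: C_last / k_e = 1.83 / 0.3707 = 4.937
AUC_0→∞ = 122.565 + 4.937 = 127.502 µg/mL·h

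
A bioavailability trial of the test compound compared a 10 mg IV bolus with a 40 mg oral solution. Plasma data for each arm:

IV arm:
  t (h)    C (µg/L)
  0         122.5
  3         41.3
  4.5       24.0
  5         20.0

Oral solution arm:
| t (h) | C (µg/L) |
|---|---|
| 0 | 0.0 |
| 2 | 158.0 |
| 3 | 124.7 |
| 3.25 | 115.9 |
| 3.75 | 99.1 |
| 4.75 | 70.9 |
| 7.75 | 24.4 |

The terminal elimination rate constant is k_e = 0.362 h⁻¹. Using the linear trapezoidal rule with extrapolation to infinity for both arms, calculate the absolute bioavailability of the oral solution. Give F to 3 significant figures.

F = 0.470

Trapezoidal AUC_0→5 (IV):
  [0→3]: (122.5+41.3)/2 × 3 = 245.7
  [3→4.5]: (41.3+24.0)/2 × 1.5 = 48.975
  [4.5→5]: (24.0+20.0)/2 × 0.5 = 11.0
  Sum = 305.675 µg/L·h
IV tail: 20.0/0.362 = 55.249; AUC_iv,0→∞ = 305.675 + 55.249 = 360.924 µg/L·h
Trapezoidal AUC_0→7.75 (oral solution):
  [0→2]: (0.0+158.0)/2 × 2 = 158.0
  [2→3]: (158.0+124.7)/2 × 1 = 141.35
  [3→3.25]: (124.7+115.9)/2 × 0.25 = 30.075
  [3.25→3.75]: (115.9+99.1)/2 × 0.5 = 53.75
  [3.75→4.75]: (99.1+70.9)/2 × 1 = 85.0
  [4.75→7.75]: (70.9+24.4)/2 × 3 = 142.95
  Sum = 611.125 µg/L·h
oral solution tail: 24.4/0.362 = 67.403; AUC_ev,0→∞ = 611.125 + 67.403 = 678.528 µg/L·h
F = (AUC_ev/D_ev)/(AUC_iv/D_iv) = (678.528/40)/(360.924/10) = 16.9632/36.0924 = 0.4700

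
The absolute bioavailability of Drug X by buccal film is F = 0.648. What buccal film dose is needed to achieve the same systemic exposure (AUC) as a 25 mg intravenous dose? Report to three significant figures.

D_buccal = 38.6 mg

For equal systemic exposure: F × D_ev = D_iv
D_ev = D_iv / F = 25 / 0.648 = 38.5802 mg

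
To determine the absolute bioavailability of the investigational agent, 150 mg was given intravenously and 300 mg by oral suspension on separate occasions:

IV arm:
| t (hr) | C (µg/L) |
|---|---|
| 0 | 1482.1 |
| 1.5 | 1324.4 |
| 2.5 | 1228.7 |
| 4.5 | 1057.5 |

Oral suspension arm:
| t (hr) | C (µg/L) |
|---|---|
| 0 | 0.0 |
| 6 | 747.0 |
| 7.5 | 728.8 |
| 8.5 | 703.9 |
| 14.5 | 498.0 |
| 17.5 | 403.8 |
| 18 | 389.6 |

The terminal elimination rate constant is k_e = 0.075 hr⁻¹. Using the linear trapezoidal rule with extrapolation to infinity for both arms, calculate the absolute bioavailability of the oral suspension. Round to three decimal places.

Trapezoidal AUC_0→4.5 (IV):
  [0→1.5]: (1482.1+1324.4)/2 × 1.5 = 2104.875
  [1.5→2.5]: (1324.4+1228.7)/2 × 1 = 1276.55
  [2.5→4.5]: (1228.7+1057.5)/2 × 2 = 2286.2
  Sum = 5667.625 µg/L·hr
IV tail: 1057.5/0.075 = 14100.000; AUC_iv,0→∞ = 5667.625 + 14100.000 = 19767.625 µg/L·hr
Trapezoidal AUC_0→18 (oral suspension):
  [0→6]: (0.0+747.0)/2 × 6 = 2241.0
  [6→7.5]: (747.0+728.8)/2 × 1.5 = 1106.85
  [7.5→8.5]: (728.8+703.9)/2 × 1 = 716.35
  [8.5→14.5]: (703.9+498.0)/2 × 6 = 3605.7
  [14.5→17.5]: (498.0+403.8)/2 × 3 = 1352.7
  [17.5→18]: (403.8+389.6)/2 × 0.5 = 198.35
  Sum = 9220.95 µg/L·hr
oral suspension tail: 389.6/0.075 = 5194.667; AUC_ev,0→∞ = 9220.95 + 5194.667 = 14415.617 µg/L·hr
F = (AUC_ev/D_ev)/(AUC_iv/D_iv) = (14415.617/300)/(19767.625/150) = 48.0521/131.784 = 0.3646

F = 0.365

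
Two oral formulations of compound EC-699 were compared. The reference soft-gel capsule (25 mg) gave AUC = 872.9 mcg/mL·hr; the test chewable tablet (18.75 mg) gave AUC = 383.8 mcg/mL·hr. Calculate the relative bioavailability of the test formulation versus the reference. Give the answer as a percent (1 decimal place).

F_rel = 58.6%

F_rel = (AUC_test/D_test) / (AUC_ref/D_ref)
      = (383.8/18.75) / (872.9/25)
      = 20.4693 / 34.916 = 0.5862 = 58.62%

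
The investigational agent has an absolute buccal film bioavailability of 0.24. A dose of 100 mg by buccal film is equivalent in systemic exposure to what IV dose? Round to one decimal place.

D_iv = 24.0 mg

Systemic exposure from an extravascular dose = F × D_ev, so the equivalent IV dose is F × D_ev.
D_iv = F × D_ev = 0.24 × 100 = 24 mg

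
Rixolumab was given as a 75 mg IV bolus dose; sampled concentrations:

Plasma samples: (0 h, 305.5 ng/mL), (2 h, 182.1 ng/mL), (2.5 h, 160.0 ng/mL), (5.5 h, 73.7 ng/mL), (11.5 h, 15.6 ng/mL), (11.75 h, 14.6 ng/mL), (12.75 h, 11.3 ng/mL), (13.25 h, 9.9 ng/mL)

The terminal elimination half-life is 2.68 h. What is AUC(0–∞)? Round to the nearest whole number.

AUC = 1252 ng/mL·h

Trapezoidal AUC_0→13.25:
  [0→2]: (305.5+182.1)/2 × 2 = 487.6
  [2→2.5]: (182.1+160.0)/2 × 0.5 = 85.525
  [2.5→5.5]: (160.0+73.7)/2 × 3 = 350.55
  [5.5→11.5]: (73.7+15.6)/2 × 6 = 267.9
  [11.5→11.75]: (15.6+14.6)/2 × 0.25 = 3.775
  [11.75→12.75]: (14.6+11.3)/2 × 1 = 12.95
  [12.75→13.25]: (11.3+9.9)/2 × 0.5 = 5.3
  Sum = 1213.6 ng/mL·h
k_e = ln2 / t½ = 0.693147 / 2.68 = 0.2586 h^-1
Extrapolated tail: C_last / k_e = 9.9 / 0.2586 = 38.283
AUC_0→∞ = 1213.6 + 38.283 = 1251.883 ng/mL·h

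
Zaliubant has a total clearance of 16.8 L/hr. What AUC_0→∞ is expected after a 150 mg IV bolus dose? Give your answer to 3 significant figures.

AUC_0→∞ = Dose_iv / CL
        = 150 / 16.8 = 8.92857 mg/L·hr

AUC = 8.93 mg/L·hr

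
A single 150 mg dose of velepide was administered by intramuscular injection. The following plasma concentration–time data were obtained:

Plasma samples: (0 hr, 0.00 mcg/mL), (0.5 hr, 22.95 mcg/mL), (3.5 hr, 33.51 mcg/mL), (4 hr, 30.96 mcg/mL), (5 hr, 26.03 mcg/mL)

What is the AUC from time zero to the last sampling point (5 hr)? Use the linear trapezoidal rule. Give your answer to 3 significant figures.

AUC = 135 mcg/mL·hr

Trapezoidal AUC_0→5:
  [0→0.5]: (0.00+22.95)/2 × 0.5 = 5.7375
  [0.5→3.5]: (22.95+33.51)/2 × 3 = 84.69
  [3.5→4]: (33.51+30.96)/2 × 0.5 = 16.1175
  [4→5]: (30.96+26.03)/2 × 1 = 28.495
  Sum = 135.04 mcg/mL·hr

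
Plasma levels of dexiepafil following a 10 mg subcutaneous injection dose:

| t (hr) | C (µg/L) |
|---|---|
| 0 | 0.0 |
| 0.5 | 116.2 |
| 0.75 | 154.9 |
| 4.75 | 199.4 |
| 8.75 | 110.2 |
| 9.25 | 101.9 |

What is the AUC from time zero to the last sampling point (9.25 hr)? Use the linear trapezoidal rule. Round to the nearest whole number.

AUC = 1444 µg/L·hr

Trapezoidal AUC_0→9.25:
  [0→0.5]: (0.0+116.2)/2 × 0.5 = 29.05
  [0.5→0.75]: (116.2+154.9)/2 × 0.25 = 33.8875
  [0.75→4.75]: (154.9+199.4)/2 × 4 = 708.6
  [4.75→8.75]: (199.4+110.2)/2 × 4 = 619.2
  [8.75→9.25]: (110.2+101.9)/2 × 0.5 = 53.025
  Sum = 1443.7625 µg/L·hr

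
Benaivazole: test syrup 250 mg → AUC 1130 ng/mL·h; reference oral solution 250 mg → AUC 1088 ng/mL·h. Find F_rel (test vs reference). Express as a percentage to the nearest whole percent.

F_rel = 104%

F_rel = (AUC_test/D_test) / (AUC_ref/D_ref)
      = (1130/250) / (1088/250)
      = 4.52 / 4.352 = 1.0386 = 103.86%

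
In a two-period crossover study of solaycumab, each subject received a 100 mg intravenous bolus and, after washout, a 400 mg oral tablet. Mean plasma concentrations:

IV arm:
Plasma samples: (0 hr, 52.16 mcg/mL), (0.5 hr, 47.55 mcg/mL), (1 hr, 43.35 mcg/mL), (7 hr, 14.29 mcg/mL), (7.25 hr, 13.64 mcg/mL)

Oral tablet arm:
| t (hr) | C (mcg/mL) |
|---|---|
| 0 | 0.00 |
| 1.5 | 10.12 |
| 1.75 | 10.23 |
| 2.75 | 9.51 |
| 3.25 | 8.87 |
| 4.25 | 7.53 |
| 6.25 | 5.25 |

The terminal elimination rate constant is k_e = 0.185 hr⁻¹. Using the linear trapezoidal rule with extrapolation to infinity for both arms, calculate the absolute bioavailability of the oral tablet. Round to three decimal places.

F = 0.062

Trapezoidal AUC_0→7.25 (IV):
  [0→0.5]: (52.16+47.55)/2 × 0.5 = 24.9275
  [0.5→1]: (47.55+43.35)/2 × 0.5 = 22.725
  [1→7]: (43.35+14.29)/2 × 6 = 172.92
  [7→7.25]: (14.29+13.64)/2 × 0.25 = 3.49125
  Sum = 224.06375 mcg/mL·hr
IV tail: 13.64/0.185 = 73.730; AUC_iv,0→∞ = 224.06375 + 73.730 = 297.79375 mcg/mL·hr
Trapezoidal AUC_0→6.25 (oral tablet):
  [0→1.5]: (0.00+10.12)/2 × 1.5 = 7.59
  [1.5→1.75]: (10.12+10.23)/2 × 0.25 = 2.54375
  [1.75→2.75]: (10.23+9.51)/2 × 1 = 9.87
  [2.75→3.25]: (9.51+8.87)/2 × 0.5 = 4.595
  [3.25→4.25]: (8.87+7.53)/2 × 1 = 8.2
  [4.25→6.25]: (7.53+5.25)/2 × 2 = 12.78
  Sum = 45.57875 mcg/mL·hr
oral tablet tail: 5.25/0.185 = 28.378; AUC_ev,0→∞ = 45.57875 + 28.378 = 73.95675 mcg/mL·hr
F = (AUC_ev/D_ev)/(AUC_iv/D_iv) = (73.95675/400)/(297.79375/100) = 0.184892/2.9779375 = 0.0621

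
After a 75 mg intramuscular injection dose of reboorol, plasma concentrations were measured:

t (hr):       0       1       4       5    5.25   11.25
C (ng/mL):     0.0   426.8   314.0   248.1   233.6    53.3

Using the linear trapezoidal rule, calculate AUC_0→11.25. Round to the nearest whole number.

AUC = 2527 ng/mL·hr

Trapezoidal AUC_0→11.25:
  [0→1]: (0.0+426.8)/2 × 1 = 213.4
  [1→4]: (426.8+314.0)/2 × 3 = 1111.2
  [4→5]: (314.0+248.1)/2 × 1 = 281.05
  [5→5.25]: (248.1+233.6)/2 × 0.25 = 60.2125
  [5.25→11.25]: (233.6+53.3)/2 × 6 = 860.7
  Sum = 2526.5625 ng/mL·hr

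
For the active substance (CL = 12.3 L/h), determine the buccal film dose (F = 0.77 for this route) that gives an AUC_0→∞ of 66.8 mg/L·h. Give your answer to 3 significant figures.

Dose = 1070 mg

Dose = CL × AUC_0→∞ / F
     = 12.3 × 66.8 / 0.77 = 1067.06 mg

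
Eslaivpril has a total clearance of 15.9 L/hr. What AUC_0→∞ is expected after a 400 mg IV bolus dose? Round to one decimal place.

AUC_0→∞ = Dose_iv / CL
        = 400 / 15.9 = 25.1572 mg/L·hr

AUC = 25.2 mg/L·hr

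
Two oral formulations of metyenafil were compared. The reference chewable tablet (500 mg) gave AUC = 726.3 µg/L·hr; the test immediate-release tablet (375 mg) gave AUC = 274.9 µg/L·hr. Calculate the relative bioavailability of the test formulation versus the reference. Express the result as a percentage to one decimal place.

F_rel = 50.5%

F_rel = (AUC_test/D_test) / (AUC_ref/D_ref)
      = (274.9/375) / (726.3/500)
      = 0.733067 / 1.4526 = 0.5047 = 50.47%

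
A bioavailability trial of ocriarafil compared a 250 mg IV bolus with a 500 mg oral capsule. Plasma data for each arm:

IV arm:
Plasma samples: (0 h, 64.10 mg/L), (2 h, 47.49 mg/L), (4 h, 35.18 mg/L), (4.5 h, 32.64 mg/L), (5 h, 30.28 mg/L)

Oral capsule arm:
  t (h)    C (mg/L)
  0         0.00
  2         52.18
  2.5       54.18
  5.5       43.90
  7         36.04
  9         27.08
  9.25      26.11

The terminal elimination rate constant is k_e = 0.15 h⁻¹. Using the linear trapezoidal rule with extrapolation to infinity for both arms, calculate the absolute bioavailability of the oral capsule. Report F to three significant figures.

Trapezoidal AUC_0→5 (IV):
  [0→2]: (64.10+47.49)/2 × 2 = 111.59
  [2→4]: (47.49+35.18)/2 × 2 = 82.67
  [4→4.5]: (35.18+32.64)/2 × 0.5 = 16.955
  [4.5→5]: (32.64+30.28)/2 × 0.5 = 15.73
  Sum = 226.945 mg/L·h
IV tail: 30.28/0.15 = 201.867; AUC_iv,0→∞ = 226.945 + 201.867 = 428.812 mg/L·h
Trapezoidal AUC_0→9.25 (oral capsule):
  [0→2]: (0.00+52.18)/2 × 2 = 52.18
  [2→2.5]: (52.18+54.18)/2 × 0.5 = 26.59
  [2.5→5.5]: (54.18+43.90)/2 × 3 = 147.12
  [5.5→7]: (43.90+36.04)/2 × 1.5 = 59.955
  [7→9]: (36.04+27.08)/2 × 2 = 63.12
  [9→9.25]: (27.08+26.11)/2 × 0.25 = 6.64875
  Sum = 355.61375 mg/L·h
oral capsule tail: 26.11/0.15 = 174.067; AUC_ev,0→∞ = 355.61375 + 174.067 = 529.68075 mg/L·h
F = (AUC_ev/D_ev)/(AUC_iv/D_iv) = (529.68075/500)/(428.812/250) = 1.0593615/1.715248 = 0.6176

F = 0.618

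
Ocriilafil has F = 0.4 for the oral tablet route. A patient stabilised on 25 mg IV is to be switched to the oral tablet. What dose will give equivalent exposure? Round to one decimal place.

For equal systemic exposure: F × D_ev = D_iv
D_ev = D_iv / F = 25 / 0.4 = 62.5 mg

D_oral = 62.5 mg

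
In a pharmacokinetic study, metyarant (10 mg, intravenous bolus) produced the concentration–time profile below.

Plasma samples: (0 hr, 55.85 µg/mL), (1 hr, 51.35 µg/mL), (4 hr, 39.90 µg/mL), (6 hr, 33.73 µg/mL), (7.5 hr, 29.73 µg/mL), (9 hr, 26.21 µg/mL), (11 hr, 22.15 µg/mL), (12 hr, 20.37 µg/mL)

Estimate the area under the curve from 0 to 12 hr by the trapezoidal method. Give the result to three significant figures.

Trapezoidal AUC_0→12:
  [0→1]: (55.85+51.35)/2 × 1 = 53.6
  [1→4]: (51.35+39.90)/2 × 3 = 136.875
  [4→6]: (39.90+33.73)/2 × 2 = 73.63
  [6→7.5]: (33.73+29.73)/2 × 1.5 = 47.595
  [7.5→9]: (29.73+26.21)/2 × 1.5 = 41.955
  [9→11]: (26.21+22.15)/2 × 2 = 48.36
  [11→12]: (22.15+20.37)/2 × 1 = 21.26
  Sum = 423.275 µg/mL·hr

AUC = 423 µg/mL·hr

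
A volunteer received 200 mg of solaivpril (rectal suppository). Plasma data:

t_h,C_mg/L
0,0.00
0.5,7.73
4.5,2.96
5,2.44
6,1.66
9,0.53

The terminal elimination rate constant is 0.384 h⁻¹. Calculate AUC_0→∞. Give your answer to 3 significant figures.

AUC = 31.4 mg/L·h

Trapezoidal AUC_0→9:
  [0→0.5]: (0.00+7.73)/2 × 0.5 = 1.9325
  [0.5→4.5]: (7.73+2.96)/2 × 4 = 21.38
  [4.5→5]: (2.96+2.44)/2 × 0.5 = 1.35
  [5→6]: (2.44+1.66)/2 × 1 = 2.05
  [6→9]: (1.66+0.53)/2 × 3 = 3.285
  Sum = 29.9975 mg/L·h
Extrapolated tail: C_last / k_e = 0.53 / 0.384 = 1.380
AUC_0→∞ = 29.9975 + 1.380 = 31.3775 mg/L·h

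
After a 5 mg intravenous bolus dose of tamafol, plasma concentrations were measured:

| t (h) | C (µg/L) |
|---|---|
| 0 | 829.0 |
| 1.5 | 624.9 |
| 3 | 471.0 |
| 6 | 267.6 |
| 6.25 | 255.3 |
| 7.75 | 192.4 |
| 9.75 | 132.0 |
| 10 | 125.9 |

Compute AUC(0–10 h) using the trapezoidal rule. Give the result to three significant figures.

Trapezoidal AUC_0→10:
  [0→1.5]: (829.0+624.9)/2 × 1.5 = 1090.425
  [1.5→3]: (624.9+471.0)/2 × 1.5 = 821.925
  [3→6]: (471.0+267.6)/2 × 3 = 1107.9
  [6→6.25]: (267.6+255.3)/2 × 0.25 = 65.3625
  [6.25→7.75]: (255.3+192.4)/2 × 1.5 = 335.775
  [7.75→9.75]: (192.4+132.0)/2 × 2 = 324.4
  [9.75→10]: (132.0+125.9)/2 × 0.25 = 32.2375
  Sum = 3778.025 µg/L·h

AUC = 3780 µg/L·h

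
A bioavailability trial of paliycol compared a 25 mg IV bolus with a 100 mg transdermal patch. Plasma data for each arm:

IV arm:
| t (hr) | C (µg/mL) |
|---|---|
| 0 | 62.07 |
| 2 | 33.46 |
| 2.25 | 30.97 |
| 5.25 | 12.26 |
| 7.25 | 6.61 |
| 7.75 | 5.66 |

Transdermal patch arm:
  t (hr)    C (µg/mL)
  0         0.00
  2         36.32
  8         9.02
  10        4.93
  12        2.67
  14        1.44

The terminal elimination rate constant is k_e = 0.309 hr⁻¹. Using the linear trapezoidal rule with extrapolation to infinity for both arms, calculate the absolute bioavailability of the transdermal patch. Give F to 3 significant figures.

F = 0.243

Trapezoidal AUC_0→7.75 (IV):
  [0→2]: (62.07+33.46)/2 × 2 = 95.53
  [2→2.25]: (33.46+30.97)/2 × 0.25 = 8.05375
  [2.25→5.25]: (30.97+12.26)/2 × 3 = 64.845
  [5.25→7.25]: (12.26+6.61)/2 × 2 = 18.87
  [7.25→7.75]: (6.61+5.66)/2 × 0.5 = 3.0675
  Sum = 190.36625 µg/mL·hr
IV tail: 5.66/0.309 = 18.317; AUC_iv,0→∞ = 190.36625 + 18.317 = 208.68325 µg/mL·hr
Trapezoidal AUC_0→14 (transdermal patch):
  [0→2]: (0.00+36.32)/2 × 2 = 36.32
  [2→8]: (36.32+9.02)/2 × 6 = 136.02
  [8→10]: (9.02+4.93)/2 × 2 = 13.95
  [10→12]: (4.93+2.67)/2 × 2 = 7.6
  [12→14]: (2.67+1.44)/2 × 2 = 4.11
  Sum = 198.0 µg/mL·hr
transdermal patch tail: 1.44/0.309 = 4.660; AUC_ev,0→∞ = 198.0 + 4.660 = 202.66 µg/mL·hr
F = (AUC_ev/D_ev)/(AUC_iv/D_iv) = (202.66/100)/(208.68325/25) = 2.0266/8.34733 = 0.2428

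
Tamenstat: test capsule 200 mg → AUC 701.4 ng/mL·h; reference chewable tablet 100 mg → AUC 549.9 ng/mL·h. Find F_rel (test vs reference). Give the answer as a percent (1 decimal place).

F_rel = (AUC_test/D_test) / (AUC_ref/D_ref)
      = (701.4/200) / (549.9/100)
      = 3.507 / 5.499 = 0.6378 = 63.78%

F_rel = 63.8%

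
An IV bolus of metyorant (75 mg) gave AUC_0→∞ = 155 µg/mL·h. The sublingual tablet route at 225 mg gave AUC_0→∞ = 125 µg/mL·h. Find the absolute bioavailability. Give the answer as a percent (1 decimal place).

F = (AUC_ev / D_ev) / (AUC_iv / D_iv)
  = (125/225) / (155/75)
  = 0.555556 / 2.06667 = 0.2688
  = 26.88%

F = 26.9%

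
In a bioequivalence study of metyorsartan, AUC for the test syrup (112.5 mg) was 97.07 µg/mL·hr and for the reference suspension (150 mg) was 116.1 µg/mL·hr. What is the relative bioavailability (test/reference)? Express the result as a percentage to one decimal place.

F_rel = (AUC_test/D_test) / (AUC_ref/D_ref)
      = (97.07/112.5) / (116.1/150)
      = 0.862844 / 0.774 = 1.1148 = 111.48%

F_rel = 111.5%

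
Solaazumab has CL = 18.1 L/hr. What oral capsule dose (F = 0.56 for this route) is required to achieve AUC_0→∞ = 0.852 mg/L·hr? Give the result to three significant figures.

Dose = 27.5 mg

Dose = CL × AUC_0→∞ / F
     = 18.1 × 0.852 / 0.56 = 27.5379 mg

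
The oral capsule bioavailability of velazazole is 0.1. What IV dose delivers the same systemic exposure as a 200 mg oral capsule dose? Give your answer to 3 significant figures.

Systemic exposure from an extravascular dose = F × D_ev, so the equivalent IV dose is F × D_ev.
D_iv = F × D_ev = 0.1 × 200 = 20 mg

D_iv = 20.0 mg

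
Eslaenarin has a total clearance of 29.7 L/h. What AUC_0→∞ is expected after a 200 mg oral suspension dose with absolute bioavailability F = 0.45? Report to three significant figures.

AUC_0→∞ = F × Dose / CL
        = 0.45 × 200 / 29.7 = 3.0303 mg/L·h

AUC = 3.03 mg/L·h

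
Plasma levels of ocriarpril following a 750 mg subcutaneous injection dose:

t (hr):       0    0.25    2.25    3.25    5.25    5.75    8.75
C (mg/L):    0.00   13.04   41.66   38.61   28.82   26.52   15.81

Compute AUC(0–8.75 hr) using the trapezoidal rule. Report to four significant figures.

Trapezoidal AUC_0→8.75:
  [0→0.25]: (0.00+13.04)/2 × 0.25 = 1.63
  [0.25→2.25]: (13.04+41.66)/2 × 2 = 54.7
  [2.25→3.25]: (41.66+38.61)/2 × 1 = 40.135
  [3.25→5.25]: (38.61+28.82)/2 × 2 = 67.43
  [5.25→5.75]: (28.82+26.52)/2 × 0.5 = 13.835
  [5.75→8.75]: (26.52+15.81)/2 × 3 = 63.495
  Sum = 241.225 mg/L·hr

AUC = 241.2 mg/L·hr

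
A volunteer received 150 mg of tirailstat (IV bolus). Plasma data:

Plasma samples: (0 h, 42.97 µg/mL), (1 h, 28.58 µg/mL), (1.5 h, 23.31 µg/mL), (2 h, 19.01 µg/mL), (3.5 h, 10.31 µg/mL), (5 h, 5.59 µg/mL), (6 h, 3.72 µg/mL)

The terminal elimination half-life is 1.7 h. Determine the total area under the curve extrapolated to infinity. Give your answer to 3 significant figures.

Trapezoidal AUC_0→6:
  [0→1]: (42.97+28.58)/2 × 1 = 35.775
  [1→1.5]: (28.58+23.31)/2 × 0.5 = 12.9725
  [1.5→2]: (23.31+19.01)/2 × 0.5 = 10.58
  [2→3.5]: (19.01+10.31)/2 × 1.5 = 21.99
  [3.5→5]: (10.31+5.59)/2 × 1.5 = 11.925
  [5→6]: (5.59+3.72)/2 × 1 = 4.655
  Sum = 97.8975 µg/mL·h
k_e = ln2 / t½ = 0.693147 / 1.7 = 0.4077 h^-1
Extrapolated tail: C_last / k_e = 3.72 / 0.4077 = 9.124
AUC_0→∞ = 97.8975 + 9.124 = 107.0215 µg/mL·h

AUC = 107 µg/mL·h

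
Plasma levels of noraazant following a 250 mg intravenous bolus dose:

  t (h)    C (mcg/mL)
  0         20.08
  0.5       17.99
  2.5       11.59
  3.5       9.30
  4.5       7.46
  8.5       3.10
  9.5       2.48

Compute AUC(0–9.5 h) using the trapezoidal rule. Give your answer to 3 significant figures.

AUC = 81.8 mcg/mL·h

Trapezoidal AUC_0→9.5:
  [0→0.5]: (20.08+17.99)/2 × 0.5 = 9.5175
  [0.5→2.5]: (17.99+11.59)/2 × 2 = 29.58
  [2.5→3.5]: (11.59+9.30)/2 × 1 = 10.445
  [3.5→4.5]: (9.30+7.46)/2 × 1 = 8.38
  [4.5→8.5]: (7.46+3.10)/2 × 4 = 21.12
  [8.5→9.5]: (3.10+2.48)/2 × 1 = 2.79
  Sum = 81.8325 mcg/mL·h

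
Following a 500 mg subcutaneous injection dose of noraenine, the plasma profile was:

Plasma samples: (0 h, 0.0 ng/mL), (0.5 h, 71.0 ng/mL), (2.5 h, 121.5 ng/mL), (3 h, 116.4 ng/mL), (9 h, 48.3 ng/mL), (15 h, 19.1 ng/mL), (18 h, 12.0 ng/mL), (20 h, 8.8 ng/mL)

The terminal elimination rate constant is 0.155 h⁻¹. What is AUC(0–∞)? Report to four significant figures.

Trapezoidal AUC_0→20:
  [0→0.5]: (0.0+71.0)/2 × 0.5 = 17.75
  [0.5→2.5]: (71.0+121.5)/2 × 2 = 192.5
  [2.5→3]: (121.5+116.4)/2 × 0.5 = 59.475
  [3→9]: (116.4+48.3)/2 × 6 = 494.1
  [9→15]: (48.3+19.1)/2 × 6 = 202.2
  [15→18]: (19.1+12.0)/2 × 3 = 46.65
  [18→20]: (12.0+8.8)/2 × 2 = 20.8
  Sum = 1033.475 ng/mL·h
Extrapolated tail: C_last / k_e = 8.8 / 0.155 = 56.774
AUC_0→∞ = 1033.475 + 56.774 = 1090.249 ng/mL·h

AUC = 1090 ng/mL·h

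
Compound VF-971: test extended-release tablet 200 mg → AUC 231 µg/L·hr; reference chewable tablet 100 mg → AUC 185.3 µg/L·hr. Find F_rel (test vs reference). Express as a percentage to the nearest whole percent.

F_rel = (AUC_test/D_test) / (AUC_ref/D_ref)
      = (231/200) / (185.3/100)
      = 1.155 / 1.853 = 0.6233 = 62.33%

F_rel = 62%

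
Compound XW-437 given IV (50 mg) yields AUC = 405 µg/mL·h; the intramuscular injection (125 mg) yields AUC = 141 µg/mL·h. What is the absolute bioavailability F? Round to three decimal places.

F = 0.139

F = (AUC_ev / D_ev) / (AUC_iv / D_iv)
  = (141/125) / (405/50)
  = 1.128 / 8.1 = 0.1393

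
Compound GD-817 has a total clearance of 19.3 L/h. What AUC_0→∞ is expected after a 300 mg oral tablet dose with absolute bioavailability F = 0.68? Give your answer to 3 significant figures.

AUC = 10.6 mg/L·h

AUC_0→∞ = F × Dose / CL
        = 0.68 × 300 / 19.3 = 10.5699 mg/L·h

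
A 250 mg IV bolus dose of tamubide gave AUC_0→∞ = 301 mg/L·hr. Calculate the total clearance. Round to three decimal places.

CL = Dose_iv / AUC_0→∞
   = 250 / 301 = 0.830565 L/hr

CL = 0.831 L/hr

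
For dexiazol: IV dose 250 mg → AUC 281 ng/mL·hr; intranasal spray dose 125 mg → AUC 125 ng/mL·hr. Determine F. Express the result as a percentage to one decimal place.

F = (AUC_ev / D_ev) / (AUC_iv / D_iv)
  = (125/125) / (281/250)
  = 1 / 1.124 = 0.8897
  = 88.97%

F = 89.0%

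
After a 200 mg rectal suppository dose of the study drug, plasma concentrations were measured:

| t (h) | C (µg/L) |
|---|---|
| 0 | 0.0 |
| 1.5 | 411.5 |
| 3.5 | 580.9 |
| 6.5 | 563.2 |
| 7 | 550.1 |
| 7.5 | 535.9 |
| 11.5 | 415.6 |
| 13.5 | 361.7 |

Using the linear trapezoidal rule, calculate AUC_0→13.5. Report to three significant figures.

AUC = 6250 µg/L·h

Trapezoidal AUC_0→13.5:
  [0→1.5]: (0.0+411.5)/2 × 1.5 = 308.625
  [1.5→3.5]: (411.5+580.9)/2 × 2 = 992.4
  [3.5→6.5]: (580.9+563.2)/2 × 3 = 1716.15
  [6.5→7]: (563.2+550.1)/2 × 0.5 = 278.325
  [7→7.5]: (550.1+535.9)/2 × 0.5 = 271.5
  [7.5→11.5]: (535.9+415.6)/2 × 4 = 1903.0
  [11.5→13.5]: (415.6+361.7)/2 × 2 = 777.3
  Sum = 6247.3 µg/L·h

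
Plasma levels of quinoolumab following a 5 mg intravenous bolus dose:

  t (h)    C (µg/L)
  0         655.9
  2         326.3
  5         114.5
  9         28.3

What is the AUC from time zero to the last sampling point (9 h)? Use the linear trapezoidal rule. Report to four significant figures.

AUC = 1929 µg/L·h

Trapezoidal AUC_0→9:
  [0→2]: (655.9+326.3)/2 × 2 = 982.2
  [2→5]: (326.3+114.5)/2 × 3 = 661.2
  [5→9]: (114.5+28.3)/2 × 4 = 285.6
  Sum = 1929.0 µg/L·h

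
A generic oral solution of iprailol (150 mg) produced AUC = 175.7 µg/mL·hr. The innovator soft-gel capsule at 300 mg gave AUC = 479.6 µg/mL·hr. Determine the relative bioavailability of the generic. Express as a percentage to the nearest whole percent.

F_rel = 73%

F_rel = (AUC_test/D_test) / (AUC_ref/D_ref)
      = (175.7/150) / (479.6/300)
      = 1.17133 / 1.59867 = 0.7327 = 73.27%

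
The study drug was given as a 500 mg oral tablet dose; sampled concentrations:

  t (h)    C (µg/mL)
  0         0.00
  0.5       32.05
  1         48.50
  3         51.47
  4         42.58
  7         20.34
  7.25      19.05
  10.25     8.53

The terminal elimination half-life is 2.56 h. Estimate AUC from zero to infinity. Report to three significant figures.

AUC = 347 µg/mL·h

Trapezoidal AUC_0→10.25:
  [0→0.5]: (0.00+32.05)/2 × 0.5 = 8.0125
  [0.5→1]: (32.05+48.50)/2 × 0.5 = 20.1375
  [1→3]: (48.50+51.47)/2 × 2 = 99.97
  [3→4]: (51.47+42.58)/2 × 1 = 47.025
  [4→7]: (42.58+20.34)/2 × 3 = 94.38
  [7→7.25]: (20.34+19.05)/2 × 0.25 = 4.92375
  [7.25→10.25]: (19.05+8.53)/2 × 3 = 41.37
  Sum = 315.81875 µg/mL·h
k_e = ln2 / t½ = 0.693147 / 2.56 = 0.2708 h^-1
Extrapolated tail: C_last / k_e = 8.53 / 0.2708 = 31.499
AUC_0→∞ = 315.81875 + 31.499 = 347.31775 µg/mL·h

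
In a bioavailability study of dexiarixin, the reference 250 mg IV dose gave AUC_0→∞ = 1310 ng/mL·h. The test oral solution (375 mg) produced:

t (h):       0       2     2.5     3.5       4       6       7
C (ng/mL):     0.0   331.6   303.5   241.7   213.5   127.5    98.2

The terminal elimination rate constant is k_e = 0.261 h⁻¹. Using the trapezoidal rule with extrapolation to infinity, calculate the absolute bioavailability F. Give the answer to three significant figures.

Trapezoidal AUC_0→7 (oral solution):
  [0→2]: (0.0+331.6)/2 × 2 = 331.6
  [2→2.5]: (331.6+303.5)/2 × 0.5 = 158.775
  [2.5→3.5]: (303.5+241.7)/2 × 1 = 272.6
  [3.5→4]: (241.7+213.5)/2 × 0.5 = 113.8
  [4→6]: (213.5+127.5)/2 × 2 = 341.0
  [6→7]: (127.5+98.2)/2 × 1 = 112.85
  Sum = 1330.625 ng/mL·h
Tail: C_last/k_e = 98.2/0.261 = 376.245
AUC_0→∞ (oral solution) = 1330.625 + 376.245 = 1706.87 ng/mL·h
F = (AUC_ev/D_ev)/(AUC_iv/D_iv) = (1706.87/375)/(1310/250) = 4.55165/5.24 = 0.8686

F = 0.869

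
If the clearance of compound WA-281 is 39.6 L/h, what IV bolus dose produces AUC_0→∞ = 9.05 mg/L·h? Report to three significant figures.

Dose_iv = CL × AUC_0→∞
     = 39.6 × 9.05 = 358.38 mg

Dose = 358 mg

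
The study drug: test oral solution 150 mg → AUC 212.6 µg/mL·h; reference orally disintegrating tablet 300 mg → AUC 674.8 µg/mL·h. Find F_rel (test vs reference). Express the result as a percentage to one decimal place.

F_rel = 63.0%

F_rel = (AUC_test/D_test) / (AUC_ref/D_ref)
      = (212.6/150) / (674.8/300)
      = 1.41733 / 2.24933 = 0.6301 = 63.01%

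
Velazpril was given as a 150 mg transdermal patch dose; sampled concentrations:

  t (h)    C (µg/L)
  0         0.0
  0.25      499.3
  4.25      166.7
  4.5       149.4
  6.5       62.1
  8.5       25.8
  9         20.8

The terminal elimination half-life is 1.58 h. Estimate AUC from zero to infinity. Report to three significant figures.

Trapezoidal AUC_0→9:
  [0→0.25]: (0.0+499.3)/2 × 0.25 = 62.4125
  [0.25→4.25]: (499.3+166.7)/2 × 4 = 1332.0
  [4.25→4.5]: (166.7+149.4)/2 × 0.25 = 39.5125
  [4.5→6.5]: (149.4+62.1)/2 × 2 = 211.5
  [6.5→8.5]: (62.1+25.8)/2 × 2 = 87.9
  [8.5→9]: (25.8+20.8)/2 × 0.5 = 11.65
  Sum = 1744.975 µg/L·h
k_e = ln2 / t½ = 0.693147 / 1.58 = 0.4387 h^-1
Extrapolated tail: C_last / k_e = 20.8 / 0.4387 = 47.413
AUC_0→∞ = 1744.975 + 47.413 = 1792.388 µg/L·h

AUC = 1790 µg/L·h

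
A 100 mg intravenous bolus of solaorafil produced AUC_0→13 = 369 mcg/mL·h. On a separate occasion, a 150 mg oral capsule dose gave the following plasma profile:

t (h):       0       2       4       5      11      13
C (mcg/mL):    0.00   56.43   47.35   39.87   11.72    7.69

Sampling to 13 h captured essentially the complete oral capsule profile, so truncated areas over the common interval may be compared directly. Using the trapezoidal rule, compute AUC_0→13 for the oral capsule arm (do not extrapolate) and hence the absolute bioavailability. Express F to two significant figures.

Trapezoidal AUC_0→13 (oral capsule):
  [0→2]: (0.00+56.43)/2 × 2 = 56.43
  [2→4]: (56.43+47.35)/2 × 2 = 103.78
  [4→5]: (47.35+39.87)/2 × 1 = 43.61
  [5→11]: (39.87+11.72)/2 × 6 = 154.77
  [11→13]: (11.72+7.69)/2 × 2 = 19.41
  Sum = 378.0 mcg/mL·h
F = (AUC_ev/D_ev)/(AUC_iv/D_iv) = (378.0/150)/(369/100) = 2.52/3.69 = 0.6829

F = 0.68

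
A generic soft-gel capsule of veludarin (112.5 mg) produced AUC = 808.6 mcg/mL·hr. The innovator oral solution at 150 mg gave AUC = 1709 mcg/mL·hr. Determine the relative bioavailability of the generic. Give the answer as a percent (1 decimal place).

F_rel = 63.1%

F_rel = (AUC_test/D_test) / (AUC_ref/D_ref)
      = (808.6/112.5) / (1709/150)
      = 7.18756 / 11.3933 = 0.6309 = 63.09%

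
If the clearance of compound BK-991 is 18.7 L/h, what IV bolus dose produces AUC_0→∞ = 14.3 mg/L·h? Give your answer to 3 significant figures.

Dose = 267 mg

Dose_iv = CL × AUC_0→∞
     = 18.7 × 14.3 = 267.41 mg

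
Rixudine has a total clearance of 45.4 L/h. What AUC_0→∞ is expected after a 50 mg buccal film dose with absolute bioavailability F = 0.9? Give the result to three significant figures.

AUC_0→∞ = F × Dose / CL
        = 0.9 × 50 / 45.4 = 0.991189 mg/L·h

AUC = 0.991 mg/L·h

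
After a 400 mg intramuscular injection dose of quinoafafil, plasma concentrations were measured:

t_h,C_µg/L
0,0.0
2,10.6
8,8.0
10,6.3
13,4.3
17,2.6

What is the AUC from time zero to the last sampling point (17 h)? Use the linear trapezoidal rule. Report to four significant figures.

Trapezoidal AUC_0→17:
  [0→2]: (0.0+10.6)/2 × 2 = 10.6
  [2→8]: (10.6+8.0)/2 × 6 = 55.8
  [8→10]: (8.0+6.3)/2 × 2 = 14.3
  [10→13]: (6.3+4.3)/2 × 3 = 15.9
  [13→17]: (4.3+2.6)/2 × 4 = 13.8
  Sum = 110.4 µg/L·h

AUC = 110.4 µg/L·h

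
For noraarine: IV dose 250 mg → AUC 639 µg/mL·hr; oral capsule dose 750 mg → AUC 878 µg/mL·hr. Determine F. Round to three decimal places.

F = 0.458

F = (AUC_ev / D_ev) / (AUC_iv / D_iv)
  = (878/750) / (639/250)
  = 1.17067 / 2.556 = 0.4580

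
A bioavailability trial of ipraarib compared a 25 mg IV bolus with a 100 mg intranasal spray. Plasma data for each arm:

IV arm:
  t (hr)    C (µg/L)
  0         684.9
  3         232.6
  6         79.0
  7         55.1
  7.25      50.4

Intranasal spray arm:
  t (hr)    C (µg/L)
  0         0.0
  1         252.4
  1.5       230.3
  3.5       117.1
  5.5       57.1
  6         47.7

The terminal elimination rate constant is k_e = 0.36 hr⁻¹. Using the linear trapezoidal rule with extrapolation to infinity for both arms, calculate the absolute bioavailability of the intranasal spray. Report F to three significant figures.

Trapezoidal AUC_0→7.25 (IV):
  [0→3]: (684.9+232.6)/2 × 3 = 1376.25
  [3→6]: (232.6+79.0)/2 × 3 = 467.4
  [6→7]: (79.0+55.1)/2 × 1 = 67.05
  [7→7.25]: (55.1+50.4)/2 × 0.25 = 13.1875
  Sum = 1923.8875 µg/L·hr
IV tail: 50.4/0.36 = 140.000; AUC_iv,0→∞ = 1923.8875 + 140.000 = 2063.8875 µg/L·hr
Trapezoidal AUC_0→6 (intranasal spray):
  [0→1]: (0.0+252.4)/2 × 1 = 126.2
  [1→1.5]: (252.4+230.3)/2 × 0.5 = 120.675
  [1.5→3.5]: (230.3+117.1)/2 × 2 = 347.4
  [3.5→5.5]: (117.1+57.1)/2 × 2 = 174.2
  [5.5→6]: (57.1+47.7)/2 × 0.5 = 26.2
  Sum = 794.675 µg/L·hr
intranasal spray tail: 47.7/0.36 = 132.500; AUC_ev,0→∞ = 794.675 + 132.500 = 927.175 µg/L·hr
F = (AUC_ev/D_ev)/(AUC_iv/D_iv) = (927.175/100)/(2063.8875/25) = 9.27175/82.5555 = 0.1123

F = 0.112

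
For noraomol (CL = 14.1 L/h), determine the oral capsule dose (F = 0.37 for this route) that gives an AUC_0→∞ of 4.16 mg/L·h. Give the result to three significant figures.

Dose = CL × AUC_0→∞ / F
     = 14.1 × 4.16 / 0.37 = 158.53 mg

Dose = 159 mg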